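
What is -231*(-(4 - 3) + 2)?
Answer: -231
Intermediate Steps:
-231*(-(4 - 3) + 2) = -231*(-1*1 + 2) = -231*(-1 + 2) = -231*1 = -231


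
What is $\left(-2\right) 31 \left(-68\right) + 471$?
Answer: $4687$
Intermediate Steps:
$\left(-2\right) 31 \left(-68\right) + 471 = \left(-62\right) \left(-68\right) + 471 = 4216 + 471 = 4687$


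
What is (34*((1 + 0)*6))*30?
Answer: 6120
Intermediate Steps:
(34*((1 + 0)*6))*30 = (34*(1*6))*30 = (34*6)*30 = 204*30 = 6120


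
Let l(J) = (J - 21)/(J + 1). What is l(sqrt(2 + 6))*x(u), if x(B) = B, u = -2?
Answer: -58/7 + 88*sqrt(2)/7 ≈ 9.4930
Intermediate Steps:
l(J) = (-21 + J)/(1 + J)
l(sqrt(2 + 6))*x(u) = ((-21 + sqrt(2 + 6))/(1 + sqrt(2 + 6)))*(-2) = ((-21 + sqrt(8))/(1 + sqrt(8)))*(-2) = ((-21 + 2*sqrt(2))/(1 + 2*sqrt(2)))*(-2) = -2*(-21 + 2*sqrt(2))/(1 + 2*sqrt(2))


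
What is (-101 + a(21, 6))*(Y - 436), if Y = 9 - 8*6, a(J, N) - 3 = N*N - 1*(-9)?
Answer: 25175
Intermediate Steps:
a(J, N) = 12 + N² (a(J, N) = 3 + (N*N - 1*(-9)) = 3 + (N² + 9) = 3 + (9 + N²) = 12 + N²)
Y = -39 (Y = 9 - 48 = -39)
(-101 + a(21, 6))*(Y - 436) = (-101 + (12 + 6²))*(-39 - 436) = (-101 + (12 + 36))*(-475) = (-101 + 48)*(-475) = -53*(-475) = 25175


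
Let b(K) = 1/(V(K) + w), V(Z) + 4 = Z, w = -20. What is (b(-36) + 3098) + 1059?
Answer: 249419/60 ≈ 4157.0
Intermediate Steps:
V(Z) = -4 + Z
b(K) = 1/(-24 + K) (b(K) = 1/((-4 + K) - 20) = 1/(-24 + K))
(b(-36) + 3098) + 1059 = (1/(-24 - 36) + 3098) + 1059 = (1/(-60) + 3098) + 1059 = (-1/60 + 3098) + 1059 = 185879/60 + 1059 = 249419/60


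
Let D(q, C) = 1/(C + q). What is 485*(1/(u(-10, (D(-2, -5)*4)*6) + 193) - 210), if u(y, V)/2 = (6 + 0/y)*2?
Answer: -22100965/217 ≈ -1.0185e+5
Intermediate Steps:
u(y, V) = 24 (u(y, V) = 2*((6 + 0/y)*2) = 2*((6 + 0)*2) = 2*(6*2) = 2*12 = 24)
485*(1/(u(-10, (D(-2, -5)*4)*6) + 193) - 210) = 485*(1/(24 + 193) - 210) = 485*(1/217 - 210) = 485*(-45569/217) = -22100965/217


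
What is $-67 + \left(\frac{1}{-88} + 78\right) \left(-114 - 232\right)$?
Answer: $- \frac{1190247}{44} \approx -27051.0$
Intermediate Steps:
$-67 + \left(\frac{1}{-88} + 78\right) \left(-114 - 232\right) = -67 + \left(- \frac{1}{88} + 78\right) \left(-346\right) = -67 + \frac{6863}{88} \left(-346\right) = -67 - \frac{1187299}{44} = - \frac{1190247}{44}$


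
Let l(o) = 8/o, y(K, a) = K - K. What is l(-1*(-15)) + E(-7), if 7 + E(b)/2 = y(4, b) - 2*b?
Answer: 218/15 ≈ 14.533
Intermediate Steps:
y(K, a) = 0
E(b) = -14 - 4*b (E(b) = -14 + 2*(0 - 2*b) = -14 + 2*(-2*b) = -14 - 4*b)
l(-1*(-15)) + E(-7) = 8/((-1*(-15))) + (-14 - 4*(-7)) = 8/15 + (-14 + 28) = 8*(1/15) + 14 = 8/15 + 14 = 218/15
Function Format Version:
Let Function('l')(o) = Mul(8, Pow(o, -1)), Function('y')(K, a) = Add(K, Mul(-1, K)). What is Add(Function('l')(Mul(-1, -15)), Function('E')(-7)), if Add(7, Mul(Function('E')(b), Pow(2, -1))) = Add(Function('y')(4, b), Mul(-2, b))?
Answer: Rational(218, 15) ≈ 14.533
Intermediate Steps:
Function('y')(K, a) = 0
Function('E')(b) = Add(-14, Mul(-4, b)) (Function('E')(b) = Add(-14, Mul(2, Add(0, Mul(-2, b)))) = Add(-14, Mul(2, Mul(-2, b))) = Add(-14, Mul(-4, b)))
Add(Function('l')(Mul(-1, -15)), Function('E')(-7)) = Add(Mul(8, Pow(Mul(-1, -15), -1)), Add(-14, Mul(-4, -7))) = Add(Mul(8, Pow(15, -1)), Add(-14, 28)) = Add(Mul(8, Rational(1, 15)), 14) = Add(Rational(8, 15), 14) = Rational(218, 15)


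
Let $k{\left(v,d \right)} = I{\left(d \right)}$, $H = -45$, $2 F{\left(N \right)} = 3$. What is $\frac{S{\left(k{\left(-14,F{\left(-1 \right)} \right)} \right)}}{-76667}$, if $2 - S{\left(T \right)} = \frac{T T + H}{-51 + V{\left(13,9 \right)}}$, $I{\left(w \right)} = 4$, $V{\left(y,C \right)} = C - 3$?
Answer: $- \frac{61}{3450015} \approx -1.7681 \cdot 10^{-5}$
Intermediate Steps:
$V{\left(y,C \right)} = -3 + C$
$F{\left(N \right)} = \frac{3}{2}$ ($F{\left(N \right)} = \frac{1}{2} \cdot 3 = \frac{3}{2}$)
$k{\left(v,d \right)} = 4$
$S{\left(T \right)} = 1 + \frac{T^{2}}{45}$ ($S{\left(T \right)} = 2 - \frac{T T - 45}{-51 + \left(-3 + 9\right)} = 2 - \frac{T^{2} - 45}{-51 + 6} = 2 - \frac{-45 + T^{2}}{-45} = 2 - \left(-45 + T^{2}\right) \left(- \frac{1}{45}\right) = 2 - \left(1 - \frac{T^{2}}{45}\right) = 2 + \left(-1 + \frac{T^{2}}{45}\right) = 1 + \frac{T^{2}}{45}$)
$\frac{S{\left(k{\left(-14,F{\left(-1 \right)} \right)} \right)}}{-76667} = \frac{1 + \frac{4^{2}}{45}}{-76667} = \left(1 + \frac{1}{45} \cdot 16\right) \left(- \frac{1}{76667}\right) = \left(1 + \frac{16}{45}\right) \left(- \frac{1}{76667}\right) = \frac{61}{45} \left(- \frac{1}{76667}\right) = - \frac{61}{3450015}$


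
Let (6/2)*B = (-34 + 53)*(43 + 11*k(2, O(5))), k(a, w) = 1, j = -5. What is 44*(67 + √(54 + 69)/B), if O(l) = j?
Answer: 2948 + 22*√123/171 ≈ 2949.4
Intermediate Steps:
O(l) = -5
B = 342 (B = ((-34 + 53)*(43 + 11*1))/3 = (19*(43 + 11))/3 = (19*54)/3 = (⅓)*1026 = 342)
44*(67 + √(54 + 69)/B) = 44*(67 + √(54 + 69)/342) = 44*(67 + √123*(1/342)) = 44*(67 + √123/342) = 2948 + 22*√123/171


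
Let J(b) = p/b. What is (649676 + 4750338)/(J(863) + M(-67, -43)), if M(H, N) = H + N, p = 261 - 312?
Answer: -4660212082/94981 ≈ -49065.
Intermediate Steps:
p = -51
J(b) = -51/b
(649676 + 4750338)/(J(863) + M(-67, -43)) = (649676 + 4750338)/(-51/863 + (-67 - 43)) = 5400014/(-51*1/863 - 110) = 5400014/(-51/863 - 110) = 5400014/(-94981/863) = 5400014*(-863/94981) = -4660212082/94981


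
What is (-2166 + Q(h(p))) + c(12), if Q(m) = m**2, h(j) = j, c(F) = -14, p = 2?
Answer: -2176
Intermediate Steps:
(-2166 + Q(h(p))) + c(12) = (-2166 + 2**2) - 14 = (-2166 + 4) - 14 = -2162 - 14 = -2176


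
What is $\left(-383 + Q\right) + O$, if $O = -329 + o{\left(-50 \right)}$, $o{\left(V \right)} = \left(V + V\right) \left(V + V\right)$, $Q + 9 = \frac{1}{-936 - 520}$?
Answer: $\frac{13510223}{1456} \approx 9279.0$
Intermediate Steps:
$Q = - \frac{13105}{1456}$ ($Q = -9 + \frac{1}{-936 - 520} = -9 + \frac{1}{-1456} = -9 - \frac{1}{1456} = - \frac{13105}{1456} \approx -9.0007$)
$o{\left(V \right)} = 4 V^{2}$ ($o{\left(V \right)} = 2 V 2 V = 4 V^{2}$)
$O = 9671$ ($O = -329 + 4 \left(-50\right)^{2} = -329 + 4 \cdot 2500 = -329 + 10000 = 9671$)
$\left(-383 + Q\right) + O = \left(-383 - \frac{13105}{1456}\right) + 9671 = - \frac{570753}{1456} + 9671 = \frac{13510223}{1456}$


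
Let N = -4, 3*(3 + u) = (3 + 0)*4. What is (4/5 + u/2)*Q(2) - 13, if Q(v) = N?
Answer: -91/5 ≈ -18.200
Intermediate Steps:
u = 1 (u = -3 + ((3 + 0)*4)/3 = -3 + (3*4)/3 = -3 + (⅓)*12 = -3 + 4 = 1)
Q(v) = -4
(4/5 + u/2)*Q(2) - 13 = (4/5 + 1/2)*(-4) - 13 = (4*(⅕) + 1*(½))*(-4) - 13 = (⅘ + ½)*(-4) - 13 = (13/10)*(-4) - 13 = -26/5 - 13 = -91/5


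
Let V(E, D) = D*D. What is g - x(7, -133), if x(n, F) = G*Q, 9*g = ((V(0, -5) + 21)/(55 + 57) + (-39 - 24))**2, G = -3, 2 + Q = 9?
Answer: 12877729/28224 ≈ 456.27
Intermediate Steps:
Q = 7 (Q = -2 + 9 = 7)
V(E, D) = D**2
g = 12285025/28224 (g = (((-5)**2 + 21)/(55 + 57) + (-39 - 24))**2/9 = ((25 + 21)/112 - 63)**2/9 = (46*(1/112) - 63)**2/9 = (23/56 - 63)**2/9 = (-3505/56)**2/9 = (1/9)*(12285025/3136) = 12285025/28224 ≈ 435.27)
x(n, F) = -21 (x(n, F) = -3*7 = -21)
g - x(7, -133) = 12285025/28224 - 1*(-21) = 12285025/28224 + 21 = 12877729/28224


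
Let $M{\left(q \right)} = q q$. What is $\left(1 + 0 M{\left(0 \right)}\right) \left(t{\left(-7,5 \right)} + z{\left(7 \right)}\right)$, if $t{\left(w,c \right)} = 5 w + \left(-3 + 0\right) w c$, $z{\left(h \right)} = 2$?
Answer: $72$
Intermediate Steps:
$M{\left(q \right)} = q^{2}$
$t{\left(w,c \right)} = 5 w - 3 c w$ ($t{\left(w,c \right)} = 5 w + - 3 w c = 5 w - 3 c w$)
$\left(1 + 0 M{\left(0 \right)}\right) \left(t{\left(-7,5 \right)} + z{\left(7 \right)}\right) = \left(1 + 0 \cdot 0^{2}\right) \left(- 7 \left(5 - 15\right) + 2\right) = \left(1 + 0 \cdot 0\right) \left(- 7 \left(5 - 15\right) + 2\right) = \left(1 + 0\right) \left(\left(-7\right) \left(-10\right) + 2\right) = 1 \left(70 + 2\right) = 1 \cdot 72 = 72$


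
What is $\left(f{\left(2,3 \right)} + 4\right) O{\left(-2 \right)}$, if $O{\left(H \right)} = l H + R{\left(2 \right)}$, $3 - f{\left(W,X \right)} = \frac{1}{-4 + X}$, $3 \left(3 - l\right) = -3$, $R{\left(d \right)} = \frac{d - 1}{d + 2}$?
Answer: $-62$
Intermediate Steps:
$R{\left(d \right)} = \frac{-1 + d}{2 + d}$
$l = 4$ ($l = 3 - -1 = 3 + 1 = 4$)
$f{\left(W,X \right)} = 3 - \frac{1}{-4 + X}$
$O{\left(H \right)} = \frac{1}{4} + 4 H$ ($O{\left(H \right)} = 4 H + \frac{-1 + 2}{2 + 2} = 4 H + \frac{1}{4} \cdot 1 = 4 H + \frac{1}{4} = \frac{1}{4} + 4 H$)
$\left(f{\left(2,3 \right)} + 4\right) O{\left(-2 \right)} = \left(\frac{-13 + 3 \cdot 3}{-4 + 3} + 4\right) \left(\frac{1}{4} + 4 \left(-2\right)\right) = \left(\frac{-13 + 9}{-1} + 4\right) \left(\frac{1}{4} - 8\right) = \left(\left(-1\right) \left(-4\right) + 4\right) \left(- \frac{31}{4}\right) = \left(4 + 4\right) \left(- \frac{31}{4}\right) = 8 \left(- \frac{31}{4}\right) = -62$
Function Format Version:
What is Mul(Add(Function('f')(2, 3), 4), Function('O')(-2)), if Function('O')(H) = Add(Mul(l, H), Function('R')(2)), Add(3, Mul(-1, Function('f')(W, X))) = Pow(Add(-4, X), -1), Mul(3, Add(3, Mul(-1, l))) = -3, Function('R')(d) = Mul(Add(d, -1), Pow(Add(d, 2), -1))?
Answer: -62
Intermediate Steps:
Function('R')(d) = Mul(Pow(Add(2, d), -1), Add(-1, d)) (Function('R')(d) = Mul(Add(-1, d), Pow(Add(2, d), -1)) = Mul(Pow(Add(2, d), -1), Add(-1, d)))
l = 4 (l = Add(3, Mul(Rational(-1, 3), -3)) = Add(3, 1) = 4)
Function('f')(W, X) = Add(3, Mul(-1, Pow(Add(-4, X), -1)))
Function('O')(H) = Add(Rational(1, 4), Mul(4, H)) (Function('O')(H) = Add(Mul(4, H), Mul(Pow(Add(2, 2), -1), Add(-1, 2))) = Add(Mul(4, H), Mul(Pow(4, -1), 1)) = Add(Mul(4, H), Mul(Rational(1, 4), 1)) = Add(Mul(4, H), Rational(1, 4)) = Add(Rational(1, 4), Mul(4, H)))
Mul(Add(Function('f')(2, 3), 4), Function('O')(-2)) = Mul(Add(Mul(Pow(Add(-4, 3), -1), Add(-13, Mul(3, 3))), 4), Add(Rational(1, 4), Mul(4, -2))) = Mul(Add(Mul(Pow(-1, -1), Add(-13, 9)), 4), Add(Rational(1, 4), -8)) = Mul(Add(Mul(-1, -4), 4), Rational(-31, 4)) = Mul(Add(4, 4), Rational(-31, 4)) = Mul(8, Rational(-31, 4)) = -62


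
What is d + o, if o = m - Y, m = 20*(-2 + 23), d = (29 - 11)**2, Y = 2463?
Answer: -1719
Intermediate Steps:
d = 324 (d = 18**2 = 324)
m = 420 (m = 20*21 = 420)
o = -2043 (o = 420 - 1*2463 = 420 - 2463 = -2043)
d + o = 324 - 2043 = -1719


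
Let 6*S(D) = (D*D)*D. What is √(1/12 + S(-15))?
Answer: I*√20247/6 ≈ 23.715*I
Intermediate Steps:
S(D) = D³/6 (S(D) = ((D*D)*D)/6 = (D²*D)/6 = D³/6)
√(1/12 + S(-15)) = √(1/12 + (⅙)*(-15)³) = √(1/12 + (⅙)*(-3375)) = √(1/12 - 1125/2) = √(-6749/12) = I*√20247/6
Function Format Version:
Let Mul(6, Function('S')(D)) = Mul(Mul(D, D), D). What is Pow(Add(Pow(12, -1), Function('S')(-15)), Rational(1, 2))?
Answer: Mul(Rational(1, 6), I, Pow(20247, Rational(1, 2))) ≈ Mul(23.715, I)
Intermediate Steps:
Function('S')(D) = Mul(Rational(1, 6), Pow(D, 3)) (Function('S')(D) = Mul(Rational(1, 6), Mul(Mul(D, D), D)) = Mul(Rational(1, 6), Mul(Pow(D, 2), D)) = Mul(Rational(1, 6), Pow(D, 3)))
Pow(Add(Pow(12, -1), Function('S')(-15)), Rational(1, 2)) = Pow(Add(Pow(12, -1), Mul(Rational(1, 6), Pow(-15, 3))), Rational(1, 2)) = Pow(Add(Rational(1, 12), Mul(Rational(1, 6), -3375)), Rational(1, 2)) = Pow(Add(Rational(1, 12), Rational(-1125, 2)), Rational(1, 2)) = Pow(Rational(-6749, 12), Rational(1, 2)) = Mul(Rational(1, 6), I, Pow(20247, Rational(1, 2)))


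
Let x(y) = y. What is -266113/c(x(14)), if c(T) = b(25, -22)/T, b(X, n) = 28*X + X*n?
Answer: -1862791/75 ≈ -24837.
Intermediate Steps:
c(T) = 150/T (c(T) = (25*(28 - 22))/T = (25*6)/T = 150/T)
-266113/c(x(14)) = -266113/(150/14) = -266113/(150*(1/14)) = -266113/75/7 = -266113*7/75 = -1862791/75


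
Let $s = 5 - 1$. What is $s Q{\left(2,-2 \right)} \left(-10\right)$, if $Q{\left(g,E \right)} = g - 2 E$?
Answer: $-240$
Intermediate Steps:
$s = 4$ ($s = 5 - 1 = 4$)
$s Q{\left(2,-2 \right)} \left(-10\right) = 4 \left(2 - -4\right) \left(-10\right) = 4 \left(2 + 4\right) \left(-10\right) = 4 \cdot 6 \left(-10\right) = 24 \left(-10\right) = -240$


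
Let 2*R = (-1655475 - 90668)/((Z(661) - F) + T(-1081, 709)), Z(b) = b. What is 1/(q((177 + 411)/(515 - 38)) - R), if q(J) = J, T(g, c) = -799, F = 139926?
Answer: -4948928/24747961 ≈ -0.19997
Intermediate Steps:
R = 1746143/280128 (R = ((-1655475 - 90668)/((661 - 1*139926) - 799))/2 = (-1746143/((661 - 139926) - 799))/2 = (-1746143/(-139265 - 799))/2 = (-1746143/(-140064))/2 = (-1746143*(-1/140064))/2 = (1/2)*(1746143/140064) = 1746143/280128 ≈ 6.2334)
1/(q((177 + 411)/(515 - 38)) - R) = 1/((177 + 411)/(515 - 38) - 1*1746143/280128) = 1/(588/477 - 1746143/280128) = 1/(588*(1/477) - 1746143/280128) = 1/(196/159 - 1746143/280128) = 1/(-24747961/4948928) = -4948928/24747961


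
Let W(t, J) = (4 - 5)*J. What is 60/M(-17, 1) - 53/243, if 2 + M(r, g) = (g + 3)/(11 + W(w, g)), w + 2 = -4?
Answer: -18331/486 ≈ -37.718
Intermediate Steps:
w = -6 (w = -2 - 4 = -6)
W(t, J) = -J
M(r, g) = -2 + (3 + g)/(11 - g) (M(r, g) = -2 + (g + 3)/(11 - g) = -2 + (3 + g)/(11 - g))
60/M(-17, 1) - 53/243 = 60/(((19 - 3*1)/(-11 + 1))) - 53/243 = 60/(((19 - 3)/(-10))) - 53*1/243 = 60/((-1/10*16)) - 53/243 = 60/(-8/5) - 53/243 = 60*(-5/8) - 53/243 = -75/2 - 53/243 = -18331/486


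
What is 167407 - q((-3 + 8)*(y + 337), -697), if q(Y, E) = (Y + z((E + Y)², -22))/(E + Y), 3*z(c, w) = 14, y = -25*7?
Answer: 56748529/339 ≈ 1.6740e+5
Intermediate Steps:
y = -175
z(c, w) = 14/3 (z(c, w) = (⅓)*14 = 14/3)
q(Y, E) = (14/3 + Y)/(E + Y) (q(Y, E) = (Y + 14/3)/(E + Y) = (14/3 + Y)/(E + Y))
167407 - q((-3 + 8)*(y + 337), -697) = 167407 - (14/3 + (-3 + 8)*(-175 + 337))/(-697 + (-3 + 8)*(-175 + 337)) = 167407 - (14/3 + 5*162)/(-697 + 5*162) = 167407 - (14/3 + 810)/(-697 + 810) = 167407 - 2444/(113*3) = 167407 - 1*2444/339 = 167407 - 2444/339 = 56748529/339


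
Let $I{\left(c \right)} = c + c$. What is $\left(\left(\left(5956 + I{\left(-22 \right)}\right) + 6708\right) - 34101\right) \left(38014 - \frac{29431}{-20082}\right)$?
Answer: $- \frac{16399166343499}{20082} \approx -8.1661 \cdot 10^{8}$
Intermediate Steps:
$I{\left(c \right)} = 2 c$
$\left(\left(\left(5956 + I{\left(-22 \right)}\right) + 6708\right) - 34101\right) \left(38014 - \frac{29431}{-20082}\right) = \left(\left(\left(5956 + 2 \left(-22\right)\right) + 6708\right) - 34101\right) \left(38014 - \frac{29431}{-20082}\right) = \left(\left(\left(5956 - 44\right) + 6708\right) - 34101\right) \left(38014 - - \frac{29431}{20082}\right) = \left(\left(5912 + 6708\right) - 34101\right) \left(38014 + \frac{29431}{20082}\right) = \left(12620 - 34101\right) \frac{763426579}{20082} = \left(-21481\right) \frac{763426579}{20082} = - \frac{16399166343499}{20082}$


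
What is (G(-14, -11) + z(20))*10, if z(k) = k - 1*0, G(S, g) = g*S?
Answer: 1740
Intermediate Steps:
G(S, g) = S*g
z(k) = k (z(k) = k + 0 = k)
(G(-14, -11) + z(20))*10 = (-14*(-11) + 20)*10 = (154 + 20)*10 = 174*10 = 1740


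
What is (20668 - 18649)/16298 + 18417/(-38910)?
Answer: -18466748/52846265 ≈ -0.34944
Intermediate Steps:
(20668 - 18649)/16298 + 18417/(-38910) = 2019*(1/16298) + 18417*(-1/38910) = 2019/16298 - 6139/12970 = -18466748/52846265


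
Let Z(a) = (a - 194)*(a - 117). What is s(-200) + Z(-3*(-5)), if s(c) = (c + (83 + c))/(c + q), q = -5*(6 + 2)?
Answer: 4382237/240 ≈ 18259.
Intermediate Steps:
Z(a) = (-194 + a)*(-117 + a)
q = -40 (q = -5*8 = -40)
s(c) = (83 + 2*c)/(-40 + c) (s(c) = (c + (83 + c))/(c - 40) = (83 + 2*c)/(-40 + c))
s(-200) + Z(-3*(-5)) = (83 + 2*(-200))/(-40 - 200) + (22698 + (-3*(-5))² - (-933)*(-5)) = (83 - 400)/(-240) + (22698 + 15² - 311*15) = -1/240*(-317) + (22698 + 225 - 4665) = 317/240 + 18258 = 4382237/240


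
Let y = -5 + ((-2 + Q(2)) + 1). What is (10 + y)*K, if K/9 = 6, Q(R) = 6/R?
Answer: 378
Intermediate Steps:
K = 54 (K = 9*6 = 54)
y = -3 (y = -5 + ((-2 + 6/2) + 1) = -5 + ((-2 + 6*(½)) + 1) = -5 + ((-2 + 3) + 1) = -5 + (1 + 1) = -5 + 2 = -3)
(10 + y)*K = (10 - 3)*54 = 7*54 = 378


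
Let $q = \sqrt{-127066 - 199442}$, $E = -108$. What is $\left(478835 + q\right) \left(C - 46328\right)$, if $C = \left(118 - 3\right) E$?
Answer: $-28130598580 - 1527448 i \sqrt{483} \approx -2.8131 \cdot 10^{10} - 3.3569 \cdot 10^{7} i$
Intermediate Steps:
$C = -12420$ ($C = \left(118 - 3\right) \left(-108\right) = 115 \left(-108\right) = -12420$)
$q = 26 i \sqrt{483}$ ($q = \sqrt{-326508} = 26 i \sqrt{483} \approx 571.41 i$)
$\left(478835 + q\right) \left(C - 46328\right) = \left(478835 + 26 i \sqrt{483}\right) \left(-12420 - 46328\right) = \left(478835 + 26 i \sqrt{483}\right) \left(-58748\right) = -28130598580 - 1527448 i \sqrt{483}$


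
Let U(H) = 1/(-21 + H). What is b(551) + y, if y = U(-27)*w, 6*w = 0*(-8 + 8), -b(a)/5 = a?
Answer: -2755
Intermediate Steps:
b(a) = -5*a
w = 0 (w = (0*(-8 + 8))/6 = (0*0)/6 = (⅙)*0 = 0)
y = 0 (y = 0/(-21 - 27) = 0/(-48) = -1/48*0 = 0)
b(551) + y = -5*551 + 0 = -2755 + 0 = -2755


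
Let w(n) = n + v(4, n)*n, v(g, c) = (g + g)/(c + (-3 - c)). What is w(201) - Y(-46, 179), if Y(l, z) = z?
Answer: -514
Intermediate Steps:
v(g, c) = -2*g/3 (v(g, c) = (2*g)/(-3) = (2*g)*(-⅓) = -2*g/3)
w(n) = -5*n/3 (w(n) = n + (-⅔*4)*n = n - 8*n/3 = -5*n/3)
w(201) - Y(-46, 179) = -5/3*201 - 1*179 = -335 - 179 = -514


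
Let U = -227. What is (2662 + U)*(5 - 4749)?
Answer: -11551640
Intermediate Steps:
(2662 + U)*(5 - 4749) = (2662 - 227)*(5 - 4749) = 2435*(-4744) = -11551640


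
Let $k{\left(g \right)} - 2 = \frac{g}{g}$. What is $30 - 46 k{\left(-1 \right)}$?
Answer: $-108$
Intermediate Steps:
$k{\left(g \right)} = 3$ ($k{\left(g \right)} = 2 + \frac{g}{g} = 2 + 1 = 3$)
$30 - 46 k{\left(-1 \right)} = 30 - 138 = -108$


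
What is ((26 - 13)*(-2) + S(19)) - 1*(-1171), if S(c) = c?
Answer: 1164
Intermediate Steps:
((26 - 13)*(-2) + S(19)) - 1*(-1171) = ((26 - 13)*(-2) + 19) - 1*(-1171) = (13*(-2) + 19) + 1171 = (-26 + 19) + 1171 = -7 + 1171 = 1164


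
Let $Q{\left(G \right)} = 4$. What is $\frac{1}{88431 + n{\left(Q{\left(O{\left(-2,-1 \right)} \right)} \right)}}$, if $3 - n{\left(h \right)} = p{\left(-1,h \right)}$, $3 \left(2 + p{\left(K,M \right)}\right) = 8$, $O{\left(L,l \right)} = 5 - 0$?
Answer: $\frac{3}{265300} \approx 1.1308 \cdot 10^{-5}$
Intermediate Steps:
$O{\left(L,l \right)} = 5$ ($O{\left(L,l \right)} = 5 + 0 = 5$)
$p{\left(K,M \right)} = \frac{2}{3}$ ($p{\left(K,M \right)} = -2 + \frac{1}{3} \cdot 8 = -2 + \frac{8}{3} = \frac{2}{3}$)
$n{\left(h \right)} = \frac{7}{3}$ ($n{\left(h \right)} = 3 - \frac{2}{3} = \frac{7}{3}$)
$\frac{1}{88431 + n{\left(Q{\left(O{\left(-2,-1 \right)} \right)} \right)}} = \frac{1}{88431 + \frac{7}{3}} = \frac{1}{\frac{265300}{3}} = \frac{3}{265300}$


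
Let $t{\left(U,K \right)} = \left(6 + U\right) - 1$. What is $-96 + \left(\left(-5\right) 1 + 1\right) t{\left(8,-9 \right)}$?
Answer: $-148$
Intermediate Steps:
$t{\left(U,K \right)} = 5 + U$
$-96 + \left(\left(-5\right) 1 + 1\right) t{\left(8,-9 \right)} = -96 + \left(\left(-5\right) 1 + 1\right) \left(5 + 8\right) = -96 + \left(-5 + 1\right) 13 = -96 - 52 = -148$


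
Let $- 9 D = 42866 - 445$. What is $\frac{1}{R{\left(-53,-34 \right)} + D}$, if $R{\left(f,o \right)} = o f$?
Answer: $- \frac{9}{26203} \approx -0.00034347$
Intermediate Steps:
$R{\left(f,o \right)} = f o$
$D = - \frac{42421}{9}$ ($D = - \frac{42866 - 445}{9} = \left(- \frac{1}{9}\right) 42421 = - \frac{42421}{9} \approx -4713.4$)
$\frac{1}{R{\left(-53,-34 \right)} + D} = \frac{1}{\left(-53\right) \left(-34\right) - \frac{42421}{9}} = \frac{1}{1802 - \frac{42421}{9}} = \frac{1}{- \frac{26203}{9}} = - \frac{9}{26203}$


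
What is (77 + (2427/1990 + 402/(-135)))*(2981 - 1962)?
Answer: 1373185039/17910 ≈ 76671.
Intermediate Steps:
(77 + (2427/1990 + 402/(-135)))*(2981 - 1962) = (77 + (2427*(1/1990) + 402*(-1/135)))*1019 = (77 + (2427/1990 - 134/45))*1019 = (77 - 31489/17910)*1019 = (1347581/17910)*1019 = 1373185039/17910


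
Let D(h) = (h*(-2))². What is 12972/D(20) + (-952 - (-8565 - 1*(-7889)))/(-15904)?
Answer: 1615221/198800 ≈ 8.1248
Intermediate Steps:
D(h) = 4*h² (D(h) = (-2*h)² = 4*h²)
12972/D(20) + (-952 - (-8565 - 1*(-7889)))/(-15904) = 12972/((4*20²)) + (-952 - (-8565 - 1*(-7889)))/(-15904) = 12972/((4*400)) + (-952 - (-8565 + 7889))*(-1/15904) = 12972/1600 + (-952 - 1*(-676))*(-1/15904) = 12972*(1/1600) + (-952 + 676)*(-1/15904) = 3243/400 - 276*(-1/15904) = 3243/400 + 69/3976 = 1615221/198800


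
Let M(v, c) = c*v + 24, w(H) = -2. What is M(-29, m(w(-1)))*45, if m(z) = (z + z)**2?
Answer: -19800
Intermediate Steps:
m(z) = 4*z**2 (m(z) = (2*z)**2 = 4*z**2)
M(v, c) = 24 + c*v
M(-29, m(w(-1)))*45 = (24 + (4*(-2)**2)*(-29))*45 = (24 + (4*4)*(-29))*45 = (24 + 16*(-29))*45 = (24 - 464)*45 = -440*45 = -19800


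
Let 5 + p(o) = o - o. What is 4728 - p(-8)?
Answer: 4733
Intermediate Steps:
p(o) = -5 (p(o) = -5 + (o - o) = -5 + 0 = -5)
4728 - p(-8) = 4728 - 1*(-5) = 4728 + 5 = 4733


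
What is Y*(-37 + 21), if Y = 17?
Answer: -272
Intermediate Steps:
Y*(-37 + 21) = 17*(-37 + 21) = 17*(-16) = -272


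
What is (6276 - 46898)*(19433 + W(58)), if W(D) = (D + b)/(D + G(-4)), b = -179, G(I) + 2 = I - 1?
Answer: -40254858364/51 ≈ -7.8931e+8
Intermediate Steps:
G(I) = -3 + I (G(I) = -2 + (I - 1) = -2 + (-1 + I) = -3 + I)
W(D) = (-179 + D)/(-7 + D) (W(D) = (D - 179)/(D + (-3 - 4)) = (-179 + D)/(D - 7) = (-179 + D)/(-7 + D))
(6276 - 46898)*(19433 + W(58)) = (6276 - 46898)*(19433 + (-179 + 58)/(-7 + 58)) = -40622*(19433 - 121/51) = -40622*990962/51 = -40254858364/51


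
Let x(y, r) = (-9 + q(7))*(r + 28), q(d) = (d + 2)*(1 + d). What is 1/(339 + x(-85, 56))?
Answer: 1/5631 ≈ 0.00017759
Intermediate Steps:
q(d) = (1 + d)*(2 + d) (q(d) = (2 + d)*(1 + d) = (1 + d)*(2 + d))
x(y, r) = 1764 + 63*r (x(y, r) = (-9 + (2 + 7**2 + 3*7))*(r + 28) = (-9 + (2 + 49 + 21))*(28 + r) = (-9 + 72)*(28 + r) = 63*(28 + r) = 1764 + 63*r)
1/(339 + x(-85, 56)) = 1/(339 + (1764 + 63*56)) = 1/(339 + (1764 + 3528)) = 1/(339 + 5292) = 1/5631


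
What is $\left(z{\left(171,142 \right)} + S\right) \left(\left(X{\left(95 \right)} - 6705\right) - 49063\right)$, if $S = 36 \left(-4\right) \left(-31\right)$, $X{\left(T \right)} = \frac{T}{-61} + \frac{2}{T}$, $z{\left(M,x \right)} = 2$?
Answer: $- \frac{1443341811758}{5795} \approx -2.4907 \cdot 10^{8}$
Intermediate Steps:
$X{\left(T \right)} = \frac{2}{T} - \frac{T}{61}$ ($X{\left(T \right)} = T \left(- \frac{1}{61}\right) + \frac{2}{T} = - \frac{T}{61} + \frac{2}{T} = \frac{2}{T} - \frac{T}{61}$)
$S = 4464$ ($S = \left(-144\right) \left(-31\right) = 4464$)
$\left(z{\left(171,142 \right)} + S\right) \left(\left(X{\left(95 \right)} - 6705\right) - 49063\right) = \left(2 + 4464\right) \left(\left(\left(\frac{2}{95} - \frac{95}{61}\right) - 6705\right) - 49063\right) = 4466 \left(\left(\left(2 \cdot \frac{1}{95} - \frac{95}{61}\right) - 6705\right) - 49063\right) = 4466 \left(\left(\left(\frac{2}{95} - \frac{95}{61}\right) - 6705\right) - 49063\right) = 4466 \left(\left(- \frac{8903}{5795} - 6705\right) - 49063\right) = 4466 \left(- \frac{38864378}{5795} - 49063\right) = 4466 \left(- \frac{323184463}{5795}\right) = - \frac{1443341811758}{5795}$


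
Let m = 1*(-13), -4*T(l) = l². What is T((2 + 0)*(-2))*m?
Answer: 52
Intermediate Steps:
T(l) = -l²/4
m = -13
T((2 + 0)*(-2))*m = -4*(2 + 0)²/4*(-13) = -(2*(-2))²/4*(-13) = -¼*(-4)²*(-13) = -¼*16*(-13) = -4*(-13) = 52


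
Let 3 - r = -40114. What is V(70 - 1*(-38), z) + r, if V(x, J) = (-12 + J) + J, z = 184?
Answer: 40473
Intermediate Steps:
V(x, J) = -12 + 2*J
r = 40117 (r = 3 - 1*(-40114) = 3 + 40114 = 40117)
V(70 - 1*(-38), z) + r = (-12 + 2*184) + 40117 = (-12 + 368) + 40117 = 356 + 40117 = 40473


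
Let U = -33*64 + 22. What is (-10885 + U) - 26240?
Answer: -39215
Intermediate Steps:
U = -2090 (U = -2112 + 22 = -2090)
(-10885 + U) - 26240 = (-10885 - 2090) - 26240 = -12975 - 26240 = -39215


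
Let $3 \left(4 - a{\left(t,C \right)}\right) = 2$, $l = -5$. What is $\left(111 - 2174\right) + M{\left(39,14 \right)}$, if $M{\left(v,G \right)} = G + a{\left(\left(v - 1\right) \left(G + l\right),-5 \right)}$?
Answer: $- \frac{6137}{3} \approx -2045.7$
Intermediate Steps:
$a{\left(t,C \right)} = \frac{10}{3}$ ($a{\left(t,C \right)} = 4 - \frac{2}{3} = \frac{10}{3}$)
$M{\left(v,G \right)} = \frac{10}{3} + G$ ($M{\left(v,G \right)} = G + \frac{10}{3} = \frac{10}{3} + G$)
$\left(111 - 2174\right) + M{\left(39,14 \right)} = \left(111 - 2174\right) + \left(\frac{10}{3} + 14\right) = -2063 + \frac{52}{3} = - \frac{6137}{3}$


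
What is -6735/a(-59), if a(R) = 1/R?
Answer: 397365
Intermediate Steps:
-6735/a(-59) = -6735/(1/(-59)) = -6735/(-1/59) = -6735*(-59) = 397365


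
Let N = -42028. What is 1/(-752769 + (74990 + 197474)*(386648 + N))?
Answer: 1/93895790911 ≈ 1.0650e-11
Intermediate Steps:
1/(-752769 + (74990 + 197474)*(386648 + N)) = 1/(-752769 + (74990 + 197474)*(386648 - 42028)) = 1/(-752769 + 272464*344620) = 1/(-752769 + 93896543680) = 1/93895790911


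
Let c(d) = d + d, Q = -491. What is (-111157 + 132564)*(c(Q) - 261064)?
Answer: -5609618722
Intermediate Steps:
c(d) = 2*d
(-111157 + 132564)*(c(Q) - 261064) = (-111157 + 132564)*(2*(-491) - 261064) = 21407*(-982 - 261064) = 21407*(-262046) = -5609618722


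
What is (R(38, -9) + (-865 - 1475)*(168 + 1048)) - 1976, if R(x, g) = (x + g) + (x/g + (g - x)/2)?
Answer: -51253465/18 ≈ -2.8474e+6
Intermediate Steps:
R(x, g) = x/2 + 3*g/2 + x/g (R(x, g) = (g + x) + (x/g + (g - x)*(½)) = (g + x) + (x/g + (g/2 - x/2)) = (g + x) + (g/2 - x/2 + x/g) = x/2 + 3*g/2 + x/g)
(R(38, -9) + (-865 - 1475)*(168 + 1048)) - 1976 = ((38 + (½)*(-9)*(38 + 3*(-9)))/(-9) + (-865 - 1475)*(168 + 1048)) - 1976 = (-(38 + (½)*(-9)*(38 - 27))/9 - 2340*1216) - 1976 = (-(38 + (½)*(-9)*11)/9 - 2845440) - 1976 = (-(38 - 99/2)/9 - 2845440) - 1976 = (-⅑*(-23/2) - 2845440) - 1976 = (23/18 - 2845440) - 1976 = -51217897/18 - 1976 = -51253465/18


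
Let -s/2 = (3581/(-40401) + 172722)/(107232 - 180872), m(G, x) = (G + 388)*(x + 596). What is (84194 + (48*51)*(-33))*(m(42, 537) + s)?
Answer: 247134185832665681/148756482 ≈ 1.6613e+9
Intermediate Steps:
m(G, x) = (388 + G)*(596 + x)
s = 6978137941/1487564820 (s = -2*(3581/(-40401) + 172722)/(107232 - 180872) = -2*(3581*(-1/40401) + 172722)/(-73640) = -2*(-3581/40401 + 172722)*(-1)/73640 = -13956275882*(-1)/(40401*73640) = -2*(-6978137941/2975129640) = 6978137941/1487564820 ≈ 4.6910)
(84194 + (48*51)*(-33))*(m(42, 537) + s) = (84194 + (48*51)*(-33))*((231248 + 388*537 + 596*42 + 42*537) + 6978137941/1487564820) = (84194 + 2448*(-33))*((231248 + 208356 + 25032 + 22554) + 6978137941/1487564820) = (84194 - 80784)*(487190 + 6978137941/1487564820) = 3410*(724733682793741/1487564820) = 247134185832665681/148756482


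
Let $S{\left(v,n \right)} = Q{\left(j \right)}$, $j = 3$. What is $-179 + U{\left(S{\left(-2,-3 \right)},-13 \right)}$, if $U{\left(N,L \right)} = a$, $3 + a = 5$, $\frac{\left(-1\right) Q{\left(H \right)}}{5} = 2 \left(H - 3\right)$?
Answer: $-177$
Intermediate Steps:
$Q{\left(H \right)} = 30 - 10 H$ ($Q{\left(H \right)} = - 5 \cdot 2 \left(H - 3\right) = - 5 \cdot 2 \left(-3 + H\right) = - 5 \left(-6 + 2 H\right) = 30 - 10 H$)
$a = 2$ ($a = -3 + 5 = 2$)
$S{\left(v,n \right)} = 0$ ($S{\left(v,n \right)} = 30 - 30 = 0$)
$U{\left(N,L \right)} = 2$
$-179 + U{\left(S{\left(-2,-3 \right)},-13 \right)} = -179 + 2 = -177$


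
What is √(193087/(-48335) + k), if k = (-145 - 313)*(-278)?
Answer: √297454191915755/48335 ≈ 356.82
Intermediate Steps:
k = 127324 (k = -458*(-278) = 127324)
√(193087/(-48335) + k) = √(193087/(-48335) + 127324) = √(193087*(-1/48335) + 127324) = √(-193087/48335 + 127324) = √(6154012453/48335) = √297454191915755/48335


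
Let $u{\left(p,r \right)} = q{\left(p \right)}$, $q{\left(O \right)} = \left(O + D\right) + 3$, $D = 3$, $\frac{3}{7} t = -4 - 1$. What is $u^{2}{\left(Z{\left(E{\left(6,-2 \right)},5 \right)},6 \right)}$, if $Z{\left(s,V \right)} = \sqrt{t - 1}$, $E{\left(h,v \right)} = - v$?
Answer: $\frac{\left(18 + i \sqrt{114}\right)^{2}}{9} \approx 23.333 + 42.708 i$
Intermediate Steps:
$t = - \frac{35}{3}$ ($t = \frac{7 \left(-4 - 1\right)}{3} = \frac{7}{3} \left(-5\right) = - \frac{35}{3} \approx -11.667$)
$Z{\left(s,V \right)} = \frac{i \sqrt{114}}{3}$ ($Z{\left(s,V \right)} = \sqrt{- \frac{35}{3} - 1} = \sqrt{- \frac{38}{3}} = \frac{i \sqrt{114}}{3}$)
$q{\left(O \right)} = 6 + O$ ($q{\left(O \right)} = \left(O + 3\right) + 3 = \left(3 + O\right) + 3 = 6 + O$)
$u{\left(p,r \right)} = 6 + p$
$u^{2}{\left(Z{\left(E{\left(6,-2 \right)},5 \right)},6 \right)} = \left(6 + \frac{i \sqrt{114}}{3}\right)^{2}$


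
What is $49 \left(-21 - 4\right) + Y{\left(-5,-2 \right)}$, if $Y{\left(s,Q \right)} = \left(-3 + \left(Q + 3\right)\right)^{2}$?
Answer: $-1221$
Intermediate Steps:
$Y{\left(s,Q \right)} = Q^{2}$ ($Y{\left(s,Q \right)} = \left(-3 + \left(3 + Q\right)\right)^{2} = Q^{2}$)
$49 \left(-21 - 4\right) + Y{\left(-5,-2 \right)} = 49 \left(-21 - 4\right) + \left(-2\right)^{2} = 49 \left(-25\right) + 4 = -1225 + 4 = -1221$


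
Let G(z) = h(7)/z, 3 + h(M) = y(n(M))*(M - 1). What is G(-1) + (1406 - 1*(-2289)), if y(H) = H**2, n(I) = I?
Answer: 3404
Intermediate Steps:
h(M) = -3 + M**2*(-1 + M) (h(M) = -3 + M**2*(M - 1) = -3 + M**2*(-1 + M))
G(z) = 291/z (G(z) = (-3 + 7**3 - 1*7**2)/z = (-3 + 343 - 1*49)/z = (-3 + 343 - 49)/z = 291/z)
G(-1) + (1406 - 1*(-2289)) = 291/(-1) + (1406 - 1*(-2289)) = 291*(-1) + (1406 + 2289) = -291 + 3695 = 3404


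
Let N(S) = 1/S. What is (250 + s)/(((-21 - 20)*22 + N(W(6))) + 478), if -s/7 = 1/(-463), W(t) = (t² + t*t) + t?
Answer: -9029046/15311873 ≈ -0.58968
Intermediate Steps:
W(t) = t + 2*t² (W(t) = (t² + t²) + t = 2*t² + t = t + 2*t²)
s = 7/463 (s = -7/(-463) = -7*(-1/463) = 7/463 ≈ 0.015119)
(250 + s)/(((-21 - 20)*22 + N(W(6))) + 478) = (250 + 7/463)/(((-21 - 20)*22 + 1/(6*(1 + 2*6))) + 478) = 115757/(463*((-41*22 + 1/(6*(1 + 12))) + 478)) = 115757/(463*((-902 + 1/(6*13)) + 478)) = 115757/(463*((-902 + 1/78) + 478)) = 115757/(463*(-70355/78 + 478)) = 115757/(463*(-33071/78)) = (115757/463)*(-78/33071) = -9029046/15311873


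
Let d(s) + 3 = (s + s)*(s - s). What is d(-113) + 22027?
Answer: 22024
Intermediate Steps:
d(s) = -3 (d(s) = -3 + (s + s)*(s - s) = -3 + (2*s)*0 = -3 + 0 = -3)
d(-113) + 22027 = -3 + 22027 = 22024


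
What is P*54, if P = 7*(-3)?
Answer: -1134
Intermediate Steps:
P = -21
P*54 = -21*54 = -1134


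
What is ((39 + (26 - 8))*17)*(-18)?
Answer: -17442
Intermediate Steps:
((39 + (26 - 8))*17)*(-18) = ((39 + 18)*17)*(-18) = (57*17)*(-18) = 969*(-18) = -17442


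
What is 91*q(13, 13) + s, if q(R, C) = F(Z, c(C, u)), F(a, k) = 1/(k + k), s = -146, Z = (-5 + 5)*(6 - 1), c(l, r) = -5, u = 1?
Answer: -1551/10 ≈ -155.10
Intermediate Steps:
Z = 0 (Z = 0*5 = 0)
F(a, k) = 1/(2*k)
q(R, C) = -⅒ (q(R, C) = (½)/(-5) = (½)*(-⅕) = -⅒)
91*q(13, 13) + s = 91*(-⅒) - 146 = -91/10 - 146 = -1551/10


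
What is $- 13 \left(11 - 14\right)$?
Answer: $39$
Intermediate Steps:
$- 13 \left(11 - 14\right) = \left(-13\right) \left(-3\right) = 39$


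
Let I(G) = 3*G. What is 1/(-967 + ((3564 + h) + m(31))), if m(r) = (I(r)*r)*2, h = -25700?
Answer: -1/17337 ≈ -5.7680e-5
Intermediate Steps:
m(r) = 6*r**2 (m(r) = ((3*r)*r)*2 = (3*r**2)*2 = 6*r**2)
1/(-967 + ((3564 + h) + m(31))) = 1/(-967 + ((3564 - 25700) + 6*31**2)) = 1/(-967 + (-22136 + 6*961)) = 1/(-967 + (-22136 + 5766)) = 1/(-967 - 16370) = 1/(-17337) = -1/17337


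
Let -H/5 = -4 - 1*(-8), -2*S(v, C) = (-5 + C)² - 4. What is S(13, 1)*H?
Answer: 120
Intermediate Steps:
S(v, C) = 2 - (-5 + C)²/2 (S(v, C) = -((-5 + C)² - 4)/2 = -(-4 + (-5 + C)²)/2 = 2 - (-5 + C)²/2)
H = -20 (H = -5*(-4 - 1*(-8)) = -5*(-4 + 8) = -5*4 = -20)
S(13, 1)*H = (2 - (-5 + 1)²/2)*(-20) = (2 - ½*(-4)²)*(-20) = (2 - ½*16)*(-20) = (2 - 8)*(-20) = -6*(-20) = 120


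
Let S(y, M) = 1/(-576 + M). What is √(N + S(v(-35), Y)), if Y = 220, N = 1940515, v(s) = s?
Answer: √61483277171/178 ≈ 1393.0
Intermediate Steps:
√(N + S(v(-35), Y)) = √(1940515 + 1/(-576 + 220)) = √(1940515 + 1/(-356)) = √(1940515 - 1/356) = √(690823339/356) = √61483277171/178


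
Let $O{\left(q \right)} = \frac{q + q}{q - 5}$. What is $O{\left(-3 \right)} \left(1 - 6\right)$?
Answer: $- \frac{15}{4} \approx -3.75$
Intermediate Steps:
$O{\left(q \right)} = \frac{2 q}{-5 + q}$
$O{\left(-3 \right)} \left(1 - 6\right) = 2 \left(-3\right) \frac{1}{-5 - 3} \left(1 - 6\right) = 2 \left(-3\right) \frac{1}{-8} \left(1 - 6\right) = 2 \left(-3\right) \left(- \frac{1}{8}\right) \left(-5\right) = \frac{3}{4} \left(-5\right) = - \frac{15}{4}$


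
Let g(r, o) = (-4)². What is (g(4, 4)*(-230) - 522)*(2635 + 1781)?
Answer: -18556032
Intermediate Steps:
g(r, o) = 16
(g(4, 4)*(-230) - 522)*(2635 + 1781) = (16*(-230) - 522)*(2635 + 1781) = (-3680 - 522)*4416 = -4202*4416 = -18556032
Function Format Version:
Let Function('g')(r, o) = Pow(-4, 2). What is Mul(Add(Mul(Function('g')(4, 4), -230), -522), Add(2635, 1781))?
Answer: -18556032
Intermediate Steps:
Function('g')(r, o) = 16
Mul(Add(Mul(Function('g')(4, 4), -230), -522), Add(2635, 1781)) = Mul(Add(Mul(16, -230), -522), Add(2635, 1781)) = Mul(Add(-3680, -522), 4416) = Mul(-4202, 4416) = -18556032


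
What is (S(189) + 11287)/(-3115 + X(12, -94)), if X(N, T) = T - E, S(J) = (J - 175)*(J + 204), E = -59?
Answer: -16789/3150 ≈ -5.3298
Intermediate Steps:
S(J) = (-175 + J)*(204 + J)
X(N, T) = 59 + T (X(N, T) = T - 1*(-59) = T + 59 = 59 + T)
(S(189) + 11287)/(-3115 + X(12, -94)) = ((-35700 + 189² + 29*189) + 11287)/(-3115 + (59 - 94)) = ((-35700 + 35721 + 5481) + 11287)/(-3115 - 35) = (5502 + 11287)/(-3150) = 16789*(-1/3150) = -16789/3150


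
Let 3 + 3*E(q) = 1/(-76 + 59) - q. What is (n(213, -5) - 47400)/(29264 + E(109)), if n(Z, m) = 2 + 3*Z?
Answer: -794903/496853 ≈ -1.5999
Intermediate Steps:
E(q) = -52/51 - q/3 (E(q) = -1 + (1/(-76 + 59) - q)/3 = -1 + (1/(-17) - q)/3 = -1 + (-1/17 - q)/3 = -1 + (-1/51 - q/3) = -52/51 - q/3)
(n(213, -5) - 47400)/(29264 + E(109)) = ((2 + 3*213) - 47400)/(29264 + (-52/51 - 1/3*109)) = ((2 + 639) - 47400)/(29264 + (-52/51 - 109/3)) = (641 - 47400)/(29264 - 635/17) = -46759/496853/17 = -46759*17/496853 = -794903/496853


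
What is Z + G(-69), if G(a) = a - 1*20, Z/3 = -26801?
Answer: -80492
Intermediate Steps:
Z = -80403 (Z = 3*(-26801) = -80403)
G(a) = -20 + a (G(a) = a - 20 = -20 + a)
Z + G(-69) = -80403 + (-20 - 69) = -80403 - 89 = -80492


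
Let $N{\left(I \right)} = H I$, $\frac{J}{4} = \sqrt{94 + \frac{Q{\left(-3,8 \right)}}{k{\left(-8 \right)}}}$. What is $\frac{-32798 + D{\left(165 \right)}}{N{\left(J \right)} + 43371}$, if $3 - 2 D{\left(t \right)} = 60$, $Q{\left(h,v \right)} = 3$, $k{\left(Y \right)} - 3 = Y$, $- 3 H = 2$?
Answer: $- \frac{128134631835}{169293867914} - \frac{787836 \sqrt{2335}}{84646933957} \approx -0.75733$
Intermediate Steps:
$H = - \frac{2}{3}$ ($H = \left(- \frac{1}{3}\right) 2 = - \frac{2}{3} \approx -0.66667$)
$k{\left(Y \right)} = 3 + Y$
$J = \frac{4 \sqrt{2335}}{5}$ ($J = 4 \sqrt{94 + \frac{3}{3 - 8}} = 4 \sqrt{94 + \frac{3}{-5}} = 4 \sqrt{94 + 3 \left(- \frac{1}{5}\right)} = 4 \sqrt{94 - \frac{3}{5}} = 4 \sqrt{\frac{467}{5}} = 4 \frac{\sqrt{2335}}{5} = \frac{4 \sqrt{2335}}{5} \approx 38.657$)
$N{\left(I \right)} = - \frac{2 I}{3}$
$D{\left(t \right)} = - \frac{57}{2}$ ($D{\left(t \right)} = \frac{3}{2} - 30 = - \frac{57}{2}$)
$\frac{-32798 + D{\left(165 \right)}}{N{\left(J \right)} + 43371} = \frac{-32798 - \frac{57}{2}}{- \frac{2 \frac{4 \sqrt{2335}}{5}}{3} + 43371} = - \frac{65653}{2 \left(- \frac{8 \sqrt{2335}}{15} + 43371\right)} = - \frac{65653}{2 \left(43371 - \frac{8 \sqrt{2335}}{15}\right)}$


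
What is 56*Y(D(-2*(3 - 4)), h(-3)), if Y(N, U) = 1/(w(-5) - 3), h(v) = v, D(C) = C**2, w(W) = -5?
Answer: -7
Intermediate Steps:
Y(N, U) = -1/8 (Y(N, U) = 1/(-5 - 3) = 1/(-8) = -1/8)
56*Y(D(-2*(3 - 4)), h(-3)) = 56*(-1/8) = -7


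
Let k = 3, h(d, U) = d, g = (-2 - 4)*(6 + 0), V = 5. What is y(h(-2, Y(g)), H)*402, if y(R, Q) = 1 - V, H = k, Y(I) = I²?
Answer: -1608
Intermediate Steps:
g = -36 (g = -6*6 = -36)
H = 3
y(R, Q) = -4 (y(R, Q) = 1 - 1*5 = 1 - 5 = -4)
y(h(-2, Y(g)), H)*402 = -4*402 = -1608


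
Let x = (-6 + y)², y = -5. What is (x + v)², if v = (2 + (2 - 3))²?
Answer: 14884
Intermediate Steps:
v = 1 (v = (2 - 1)² = 1² = 1)
x = 121 (x = (-6 - 5)² = (-11)² = 121)
(x + v)² = (121 + 1)² = 122² = 14884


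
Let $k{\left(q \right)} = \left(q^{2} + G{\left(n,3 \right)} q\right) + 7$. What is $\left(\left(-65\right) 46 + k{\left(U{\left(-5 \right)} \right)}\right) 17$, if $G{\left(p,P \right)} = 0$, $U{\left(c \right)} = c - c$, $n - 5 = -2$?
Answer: $-50711$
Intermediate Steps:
$n = 3$ ($n = 5 - 2 = 3$)
$U{\left(c \right)} = 0$
$k{\left(q \right)} = 7 + q^{2}$ ($k{\left(q \right)} = \left(q^{2} + 0 q\right) + 7 = \left(q^{2} + 0\right) + 7 = q^{2} + 7 = 7 + q^{2}$)
$\left(\left(-65\right) 46 + k{\left(U{\left(-5 \right)} \right)}\right) 17 = \left(\left(-65\right) 46 + \left(7 + 0^{2}\right)\right) 17 = \left(-2990 + \left(7 + 0\right)\right) 17 = \left(-2990 + 7\right) 17 = \left(-2983\right) 17 = -50711$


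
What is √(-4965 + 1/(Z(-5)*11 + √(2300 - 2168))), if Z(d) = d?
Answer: √(-273076 + 9930*√33)/√(55 - 2*√33) ≈ 70.463*I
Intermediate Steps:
√(-4965 + 1/(Z(-5)*11 + √(2300 - 2168))) = √(-4965 + 1/(-5*11 + √(2300 - 2168))) = √(-4965 + 1/(-55 + √132)) = √(-4965 + 1/(-55 + 2*√33))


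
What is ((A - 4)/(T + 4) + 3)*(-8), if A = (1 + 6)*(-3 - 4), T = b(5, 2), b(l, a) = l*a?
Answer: 44/7 ≈ 6.2857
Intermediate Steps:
b(l, a) = a*l
T = 10 (T = 2*5 = 10)
A = -49 (A = 7*(-7) = -49)
((A - 4)/(T + 4) + 3)*(-8) = ((-49 - 4)/(10 + 4) + 3)*(-8) = (-53/14 + 3)*(-8) = -11/14*(-8) = 44/7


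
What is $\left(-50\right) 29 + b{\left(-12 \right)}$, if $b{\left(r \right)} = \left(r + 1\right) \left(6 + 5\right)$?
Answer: $-1571$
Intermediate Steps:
$b{\left(r \right)} = 11 + 11 r$ ($b{\left(r \right)} = \left(1 + r\right) 11 = 11 + 11 r$)
$\left(-50\right) 29 + b{\left(-12 \right)} = \left(-50\right) 29 + \left(11 + 11 \left(-12\right)\right) = -1450 + \left(11 - 132\right) = -1450 - 121 = -1571$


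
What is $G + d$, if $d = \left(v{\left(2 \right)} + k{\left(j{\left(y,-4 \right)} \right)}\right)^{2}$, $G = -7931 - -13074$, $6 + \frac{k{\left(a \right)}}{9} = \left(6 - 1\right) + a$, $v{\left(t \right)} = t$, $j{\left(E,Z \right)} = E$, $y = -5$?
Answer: $7847$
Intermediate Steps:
$k{\left(a \right)} = -9 + 9 a$ ($k{\left(a \right)} = -54 + 9 \left(\left(6 - 1\right) + a\right) = -54 + 9 \left(5 + a\right) = -54 + \left(45 + 9 a\right) = -9 + 9 a$)
$G = 5143$ ($G = -7931 + 13074 = 5143$)
$d = 2704$ ($d = \left(2 + \left(-9 + 9 \left(-5\right)\right)\right)^{2} = \left(2 - 54\right)^{2} = \left(-52\right)^{2} = 2704$)
$G + d = 5143 + 2704 = 7847$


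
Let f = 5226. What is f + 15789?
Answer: 21015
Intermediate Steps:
f + 15789 = 5226 + 15789 = 21015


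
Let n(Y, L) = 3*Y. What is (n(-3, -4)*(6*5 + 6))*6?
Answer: -1944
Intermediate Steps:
(n(-3, -4)*(6*5 + 6))*6 = ((3*(-3))*(6*5 + 6))*6 = -9*(30 + 6)*6 = -9*36*6 = -324*6 = -1944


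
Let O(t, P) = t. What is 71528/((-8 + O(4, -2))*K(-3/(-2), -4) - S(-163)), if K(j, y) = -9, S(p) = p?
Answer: 71528/199 ≈ 359.44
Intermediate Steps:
71528/((-8 + O(4, -2))*K(-3/(-2), -4) - S(-163)) = 71528/((-8 + 4)*(-9) - 1*(-163)) = 71528/(-4*(-9) + 163) = 71528/(36 + 163) = 71528/199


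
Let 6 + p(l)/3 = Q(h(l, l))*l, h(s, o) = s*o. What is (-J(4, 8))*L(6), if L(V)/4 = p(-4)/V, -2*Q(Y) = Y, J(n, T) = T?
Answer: -416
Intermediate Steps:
h(s, o) = o*s
Q(Y) = -Y/2
p(l) = -18 - 3*l³/2 (p(l) = -18 + 3*((-l*l/2)*l) = -18 + 3*((-l²/2)*l) = -18 + 3*(-l³/2) = -18 - 3*l³/2)
L(V) = 312/V (L(V) = 4*((-18 - 3/2*(-4)³)/V) = 4*((-18 - 3/2*(-64))/V) = 4*((-18 + 96)/V) = 4*(78/V) = 312/V)
(-J(4, 8))*L(6) = (-1*8)*(312/6) = -2496/6 = -8*52 = -416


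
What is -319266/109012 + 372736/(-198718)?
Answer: -2001473035/416589358 ≈ -4.8044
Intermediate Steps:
-319266/109012 + 372736/(-198718) = -319266*1/109012 + 372736*(-1/198718) = -159633/54506 - 14336/7643 = -2001473035/416589358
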